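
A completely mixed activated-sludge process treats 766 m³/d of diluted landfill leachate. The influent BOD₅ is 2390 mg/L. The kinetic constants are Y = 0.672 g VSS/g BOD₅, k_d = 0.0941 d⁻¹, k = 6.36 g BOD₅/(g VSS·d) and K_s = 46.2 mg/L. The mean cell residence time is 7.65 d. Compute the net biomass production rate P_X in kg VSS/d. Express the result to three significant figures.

Effluent substrate depends only on kinetics and SRT: S = K_s(1 + k_d θ_c) / [θ_c(Yk − k_d) − 1] = 46.2 × (1 + 0.0941 × 7.65) / [7.65 × (0.672 × 6.36 − 0.0941) − 1] = 79.46 / 30.98 = 2.565 mg/L.
Y_obs = Y / (1 + k_d θ_c) = 0.672 / (1 + 0.0941 × 7.65) = 0.672 / 1.720 = 0.3907.
Q·(S₀ − S) = 766 × (2390 − 2.57) × 10⁻³ = 1829 kg/d removed.
P_X = Y_obs · Q(S₀ − S) = 0.3907 × 1829 = 714.6 kg VSS/d.

P_X ≈ 715 kg VSS/d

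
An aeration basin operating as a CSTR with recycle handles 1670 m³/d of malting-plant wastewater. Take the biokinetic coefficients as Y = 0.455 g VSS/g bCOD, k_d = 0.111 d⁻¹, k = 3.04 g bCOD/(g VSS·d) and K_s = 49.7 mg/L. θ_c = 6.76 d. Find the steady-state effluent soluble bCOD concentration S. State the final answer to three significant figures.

Effluent substrate depends only on kinetics and SRT: S = K_s(1 + k_d θ_c) / [θ_c(Yk − k_d) − 1] = 49.7 × (1 + 0.111 × 6.76) / [6.76 × (0.455 × 3.04 − 0.111) − 1] = 86.99 / 7.600 = 11.45 mg/L.

S ≈ 11.4 mg/L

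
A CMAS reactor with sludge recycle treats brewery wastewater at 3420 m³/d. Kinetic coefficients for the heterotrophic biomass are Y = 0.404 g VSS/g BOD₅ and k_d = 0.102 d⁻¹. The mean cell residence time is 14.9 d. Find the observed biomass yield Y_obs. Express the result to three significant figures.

Y_obs ≈ 0.160 g VSS/g BOD₅

The observed yield is Y_obs = Y/(1 + k_d·θ_c) = 0.404 / (1 + 0.102 × 14.9) = 0.404 / 2.520 = 0.1603 g VSS per g BOD₅ removed.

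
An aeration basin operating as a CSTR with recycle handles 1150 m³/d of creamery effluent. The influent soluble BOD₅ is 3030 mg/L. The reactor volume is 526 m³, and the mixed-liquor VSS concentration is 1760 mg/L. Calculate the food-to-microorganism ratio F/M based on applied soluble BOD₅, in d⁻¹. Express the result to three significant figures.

F/M = Q·S₀ / (V·X) = 1150 × 3030 / (526.0 × 1760) = 3.764 g soluble BOD₅·(g VSS·d)⁻¹.

F/M ≈ 3.76 d⁻¹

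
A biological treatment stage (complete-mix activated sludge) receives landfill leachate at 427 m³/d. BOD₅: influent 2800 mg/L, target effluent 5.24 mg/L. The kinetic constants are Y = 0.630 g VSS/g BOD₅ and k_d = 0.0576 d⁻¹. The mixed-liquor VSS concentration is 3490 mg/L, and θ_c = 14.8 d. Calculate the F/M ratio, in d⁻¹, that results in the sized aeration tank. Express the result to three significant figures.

F/M ≈ 0.199 d⁻¹

From the SRT design equation V = Y Q (S₀−S) θ_c / [X (1 + k_d θ_c)] = 0.630 × 427 × (2800 − 5.24) × 14.8 / [3490 × (1 + 0.0576 × 14.8)] = 1.11×10^7 / 6465 = 1721 m³.
Food-to-microorganism ratio F/M = Q S₀ / (V X) = 427 × 2800 / (1721 × 3490) = 0.1991 d⁻¹.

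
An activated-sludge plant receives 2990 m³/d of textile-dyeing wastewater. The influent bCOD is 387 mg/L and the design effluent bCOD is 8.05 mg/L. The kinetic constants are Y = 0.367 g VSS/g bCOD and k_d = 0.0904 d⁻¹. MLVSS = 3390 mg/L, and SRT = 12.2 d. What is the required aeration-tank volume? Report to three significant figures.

V ≈ 712 m³

Rearranging the biomass balance for a CMAS with decay, V = Y·Q·ΔS·θ_c / [X·(1+k_d θ_c)] = 0.367 × 2990 × (387 − 8.05) × 12.2 / [3390 × (1 + 0.0904 × 12.2)] = 5.07×10^6 / 7129 = 711.6 m³.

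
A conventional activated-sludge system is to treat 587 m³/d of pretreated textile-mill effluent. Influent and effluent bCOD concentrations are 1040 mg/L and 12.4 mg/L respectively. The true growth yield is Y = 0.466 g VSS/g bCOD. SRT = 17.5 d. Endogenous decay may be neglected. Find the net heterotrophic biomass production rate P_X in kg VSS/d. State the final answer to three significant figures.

Since k_d ≈ 0, Y_obs = Y = 0.466 g VSS/g bCOD.
ΔS = 1040 − 12.4 = 1028 mg/L, so the substrate removal rate is 587 × 1028/1000 = 603.2 kg bCOD/d.
Biomass produced: P_X = Y_obs·Q·ΔS = 0.4660 × 603.2 ≈ 281.1 kg VSS/d.

P_X ≈ 281 kg VSS/d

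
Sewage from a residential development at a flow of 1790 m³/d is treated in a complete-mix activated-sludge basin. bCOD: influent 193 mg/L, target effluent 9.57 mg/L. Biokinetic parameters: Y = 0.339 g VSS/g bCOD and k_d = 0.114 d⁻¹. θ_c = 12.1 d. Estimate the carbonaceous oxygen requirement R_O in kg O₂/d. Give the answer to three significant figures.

Y_obs = Y / (1 + k_d θ_c) = 0.339 / (1 + 0.114 × 12.1) = 0.339 / 2.379 = 0.1425.
Q·(S₀ − S) = 1790 × (193 − 9.57) × 10⁻³ = 328.3 kg/d removed.
P_X = Y_obs·Q·(S₀ − S) = 0.1425 × 328.3 = 46.78 kg VSS/d.
Carbonaceous O₂ demand = substrate oxidised − cell-mass equivalent = 328.3 − 1.42 × 46.78 = 261.9 kg O₂/d.

R_O ≈ 262 kg O₂/d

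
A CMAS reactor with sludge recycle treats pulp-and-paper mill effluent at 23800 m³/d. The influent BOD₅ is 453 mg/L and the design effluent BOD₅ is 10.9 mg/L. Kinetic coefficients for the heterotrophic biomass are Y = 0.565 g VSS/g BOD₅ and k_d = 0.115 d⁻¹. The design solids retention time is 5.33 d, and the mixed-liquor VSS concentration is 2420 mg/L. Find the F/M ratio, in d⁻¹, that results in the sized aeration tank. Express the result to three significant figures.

Steady-state biomass mass balance: V·X·(1 + k_d·θ_c) = Y·Q·(S₀ − S)·θ_c, so V = 0.565 × 23800 × (453 − 10.9) × 5.33 / [2420 × (1 + 0.115 × 5.33)] = 3.17×10^7 / 3903 = 8118 m³.
Food-to-microorganism ratio F/M = Q S₀ / (V X) = 23800 × 453 / (8118 × 2420) = 0.5488 d⁻¹.

F/M ≈ 0.549 d⁻¹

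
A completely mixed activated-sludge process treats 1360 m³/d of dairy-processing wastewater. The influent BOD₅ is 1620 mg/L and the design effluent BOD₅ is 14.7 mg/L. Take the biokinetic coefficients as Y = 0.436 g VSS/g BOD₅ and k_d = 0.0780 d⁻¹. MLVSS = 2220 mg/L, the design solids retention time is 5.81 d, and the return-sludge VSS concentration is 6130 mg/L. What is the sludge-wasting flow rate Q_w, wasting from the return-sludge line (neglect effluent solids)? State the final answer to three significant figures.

Q_w ≈ 107 m³/d

Rearranging the biomass balance for a CMAS with decay, V = Y·Q·ΔS·θ_c / [X·(1+k_d θ_c)] = 0.436 × 1360 × (1620 − 14.7) × 5.81 / [2220 × (1 + 0.0780 × 5.81)] = 5.53×10^6 / 3226 = 1714 m³.
Q_w = (V·X)/(θ_c X_r) = 1714 × 2220 / (5.81 × 6130) = 106.9 m³/d.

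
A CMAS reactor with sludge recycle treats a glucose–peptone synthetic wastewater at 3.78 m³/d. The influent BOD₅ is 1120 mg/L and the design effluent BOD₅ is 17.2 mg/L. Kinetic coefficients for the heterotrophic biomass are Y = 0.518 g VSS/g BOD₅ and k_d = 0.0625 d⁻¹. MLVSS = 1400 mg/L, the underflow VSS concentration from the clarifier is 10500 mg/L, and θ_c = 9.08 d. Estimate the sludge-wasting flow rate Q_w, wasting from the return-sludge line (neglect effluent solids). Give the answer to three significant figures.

Rearranging the biomass balance for a CMAS with decay, V = Y·Q·ΔS·θ_c / [X·(1+k_d θ_c)] = 0.518 × 3.78 × (1120 − 17.2) × 9.08 / [1400 × (1 + 0.0625 × 9.08)] = 1.96×10^4 / 2194 = 8.934 m³.
Q_w = (V·X)/(θ_c X_r) = 8.934 × 1400 / (9.08 × 10500) = 0.1312 m³/d.

Q_w ≈ 0.131 m³/d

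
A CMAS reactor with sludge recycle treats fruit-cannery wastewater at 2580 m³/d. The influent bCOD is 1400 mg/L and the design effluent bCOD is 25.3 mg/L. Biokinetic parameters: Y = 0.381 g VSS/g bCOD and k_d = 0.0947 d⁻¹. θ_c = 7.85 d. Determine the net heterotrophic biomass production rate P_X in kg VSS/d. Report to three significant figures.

Correct the yield for decay: Y_obs = Y/(1 + k_d θ_c) = 0.381 / (1 + 0.0947 × 7.85) = 0.381 / 1.743 = 0.2185.
Mass of bCOD removed per day: Q(S₀ − S) = 2580 × 1375 g/m³ = 3547 kg/d.
So the net sludge growth is P_X = 0.2185 × 3547 = 775.1 kg VSS/d.

P_X ≈ 775 kg VSS/d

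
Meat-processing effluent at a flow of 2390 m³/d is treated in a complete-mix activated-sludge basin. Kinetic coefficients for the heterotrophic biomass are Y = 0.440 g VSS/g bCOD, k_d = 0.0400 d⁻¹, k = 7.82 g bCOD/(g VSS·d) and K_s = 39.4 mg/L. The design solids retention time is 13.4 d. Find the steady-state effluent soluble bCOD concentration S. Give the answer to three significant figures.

S ≈ 1.36 mg/L

From the Monod/SRT balance for a CMAS, S = K_s·(1+k_d θ_c)/[θ_c·(Y k − k_d) − 1] = 39.4 × (1 + 0.0400 × 13.4) / [13.4 × (0.440 × 7.82 − 0.0400) − 1] = 60.52 / 44.57 = 1.358 mg/L.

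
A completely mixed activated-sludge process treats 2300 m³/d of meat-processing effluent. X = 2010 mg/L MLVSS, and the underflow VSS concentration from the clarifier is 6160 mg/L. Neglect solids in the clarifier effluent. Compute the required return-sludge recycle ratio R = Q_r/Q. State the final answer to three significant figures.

R ≈ 0.484

Mass balance around the secondary clarifier (neglecting effluent solids): R = X / (X_r − X) = 2010 / (6160 − 2010) = 0.4843.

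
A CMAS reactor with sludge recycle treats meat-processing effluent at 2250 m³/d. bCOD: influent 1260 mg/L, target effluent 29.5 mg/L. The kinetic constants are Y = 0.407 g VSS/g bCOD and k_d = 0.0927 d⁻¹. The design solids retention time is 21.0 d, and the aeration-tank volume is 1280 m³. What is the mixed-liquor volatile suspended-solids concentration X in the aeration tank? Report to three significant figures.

X ≈ 6270 mg/L

From V·X·(1 + k_d·θ_c) = Y·Q·(S₀ − S)·θ_c: X = 0.407 × 2250 × (1260 − 29.5) × 21.0 / [1280 × (1 + 0.0927 × 21.0)] = 6274 mg/L.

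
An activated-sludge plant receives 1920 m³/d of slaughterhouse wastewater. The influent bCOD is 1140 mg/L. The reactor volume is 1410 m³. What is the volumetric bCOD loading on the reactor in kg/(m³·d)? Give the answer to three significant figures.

L_v ≈ 1.55 kg bCOD/(m³·d)

L_v = Q S₀ / V = 1920 × 1140 × 10⁻³ / 1410 = 1.552 kg/(m³·d).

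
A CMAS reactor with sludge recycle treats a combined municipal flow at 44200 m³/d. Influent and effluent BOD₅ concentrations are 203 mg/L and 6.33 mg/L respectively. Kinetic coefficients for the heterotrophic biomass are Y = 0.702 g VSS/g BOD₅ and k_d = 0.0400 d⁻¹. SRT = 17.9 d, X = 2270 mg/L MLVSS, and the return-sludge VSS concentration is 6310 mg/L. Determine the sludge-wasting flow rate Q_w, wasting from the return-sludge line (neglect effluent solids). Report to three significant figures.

Q_w ≈ 564 m³/d

From the SRT design equation V = Y Q (S₀−S) θ_c / [X (1 + k_d θ_c)] = 0.702 × 44200 × (203 − 6.33) × 17.9 / [2270 × (1 + 0.0400 × 17.9)] = 1.09×10^8 / 3895 = 28042 m³.
Q_w = (V·X)/(θ_c X_r) = 28042 × 2270 / (17.9 × 6310) = 563.6 m³/d.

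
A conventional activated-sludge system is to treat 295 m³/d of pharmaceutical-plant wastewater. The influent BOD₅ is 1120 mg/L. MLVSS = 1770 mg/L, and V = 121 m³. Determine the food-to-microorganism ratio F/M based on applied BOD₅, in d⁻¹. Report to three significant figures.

F/M ≈ 1.54 d⁻¹

F/M = Q·S₀ / (V·X) = 295 × 1120 / (121.0 × 1770) = 1.543 g BOD₅·(g VSS·d)⁻¹.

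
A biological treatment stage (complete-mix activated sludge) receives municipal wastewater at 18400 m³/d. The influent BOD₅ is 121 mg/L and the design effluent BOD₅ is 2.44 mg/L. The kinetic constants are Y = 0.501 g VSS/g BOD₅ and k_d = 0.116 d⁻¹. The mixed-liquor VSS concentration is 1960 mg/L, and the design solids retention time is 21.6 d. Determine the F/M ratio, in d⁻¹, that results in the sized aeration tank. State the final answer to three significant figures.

F/M ≈ 0.331 d⁻¹

From the SRT design equation V = Y Q (S₀−S) θ_c / [X (1 + k_d θ_c)] = 0.501 × 18400 × (121 − 2.44) × 21.6 / [1960 × (1 + 0.116 × 21.6)] = 2.36×10^7 / 6871 = 3436 m³.
Food-to-microorganism ratio F/M = Q S₀ / (V X) = 18400 × 121 / (3436 × 1960) = 0.3306 d⁻¹.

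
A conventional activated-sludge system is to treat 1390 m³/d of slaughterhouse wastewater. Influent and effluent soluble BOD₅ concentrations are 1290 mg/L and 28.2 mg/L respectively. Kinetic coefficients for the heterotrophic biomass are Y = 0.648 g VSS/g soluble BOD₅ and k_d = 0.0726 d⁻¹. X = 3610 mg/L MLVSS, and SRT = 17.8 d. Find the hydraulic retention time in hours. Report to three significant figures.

Rearranging the biomass balance for a CMAS with decay, V = Y·Q·ΔS·θ_c / [X·(1+k_d θ_c)] = 0.648 × 1390 × (1290 − 28.2) × 17.8 / [3610 × (1 + 0.0726 × 17.8)] = 2.02×10^7 / 8275 = 2445 m³.
Hydraulic retention time τ = V/Q = 2445 / 1390 = 1.759 d = 42.21 h.

τ ≈ 42.2 h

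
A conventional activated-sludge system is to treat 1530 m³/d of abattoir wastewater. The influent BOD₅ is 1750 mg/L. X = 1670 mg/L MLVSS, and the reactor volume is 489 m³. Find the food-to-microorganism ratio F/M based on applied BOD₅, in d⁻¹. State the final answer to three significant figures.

F/M = applied load / biomass = Q·S₀/(V·X) = 1530 × 1750 / (489.0 × 1670) = 3.279 d⁻¹.

F/M ≈ 3.28 d⁻¹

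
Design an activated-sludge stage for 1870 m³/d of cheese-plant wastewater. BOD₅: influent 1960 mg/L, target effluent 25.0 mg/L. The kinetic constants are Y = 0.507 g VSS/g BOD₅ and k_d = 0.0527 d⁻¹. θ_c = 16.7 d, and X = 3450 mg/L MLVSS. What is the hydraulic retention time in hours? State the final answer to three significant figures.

τ ≈ 60.6 h

Steady-state biomass mass balance: V·X·(1 + k_d·θ_c) = Y·Q·(S₀ − S)·θ_c, so V = 0.507 × 1870 × (1960 − 25.0) × 16.7 / [3450 × (1 + 0.0527 × 16.7)] = 3.06×10^7 / 6486 = 4723 m³.
HRT = V/Q = 4723 m³ / 1870 m³·d⁻¹ = 2.526 d × 24 = 60.62 h.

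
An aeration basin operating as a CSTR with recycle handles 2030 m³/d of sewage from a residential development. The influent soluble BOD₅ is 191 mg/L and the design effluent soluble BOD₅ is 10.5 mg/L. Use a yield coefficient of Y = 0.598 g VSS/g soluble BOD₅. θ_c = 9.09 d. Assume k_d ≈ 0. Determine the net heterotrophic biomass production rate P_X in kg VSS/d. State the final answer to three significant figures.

With endogenous decay neglected, the observed yield equals the true yield: Y_obs = Y = 0.598 g VSS/g soluble BOD₅.
ΔS = 191 − 10.5 = 180.5 mg/L, so the substrate removal rate is 2030 × 180.5/1000 = 366.4 kg soluble BOD₅/d.
Biomass produced: P_X = Y_obs·Q·ΔS = 0.5980 × 366.4 ≈ 219.1 kg VSS/d.

P_X ≈ 219 kg VSS/d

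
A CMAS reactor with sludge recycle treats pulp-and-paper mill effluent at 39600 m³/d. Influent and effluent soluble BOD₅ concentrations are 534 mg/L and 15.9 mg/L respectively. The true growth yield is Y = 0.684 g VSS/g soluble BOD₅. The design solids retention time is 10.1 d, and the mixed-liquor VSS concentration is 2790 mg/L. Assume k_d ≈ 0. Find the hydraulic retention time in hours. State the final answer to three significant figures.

V·X = Y·Q·ΔS·θ_c gives V = 0.684 × 39600 × (534 − 15.9) × 10.1 / 2790 = 50802 m³.
HRT = V/Q = 50802 m³ / 39600 m³·d⁻¹ = 1.283 d × 24 = 30.79 h.

τ ≈ 30.8 h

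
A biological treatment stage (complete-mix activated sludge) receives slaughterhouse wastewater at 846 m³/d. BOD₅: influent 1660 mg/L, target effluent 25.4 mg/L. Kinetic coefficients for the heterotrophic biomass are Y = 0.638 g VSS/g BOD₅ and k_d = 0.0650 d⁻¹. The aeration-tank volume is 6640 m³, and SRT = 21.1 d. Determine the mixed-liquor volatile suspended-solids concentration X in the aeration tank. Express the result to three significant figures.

From V·X·(1 + k_d·θ_c) = Y·Q·(S₀ − S)·θ_c: X = 0.638 × 846 × (1660 − 25.4) × 21.1 / [6640 × (1 + 0.0650 × 21.1)] = 1182 mg/L.

X ≈ 1180 mg/L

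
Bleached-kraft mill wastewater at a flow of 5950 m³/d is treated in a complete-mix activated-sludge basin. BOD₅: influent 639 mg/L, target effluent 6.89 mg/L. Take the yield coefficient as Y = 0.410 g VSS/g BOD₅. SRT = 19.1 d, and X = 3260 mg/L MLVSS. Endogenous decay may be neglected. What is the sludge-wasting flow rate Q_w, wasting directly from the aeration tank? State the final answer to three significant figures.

Q_w ≈ 473 m³/d

Biomass mass balance (decay neglected): V·X = Y·Q·(S₀ − S)·θ_c, so V = 0.410 × 5950 × (639 − 6.89) × 19.1 / 3260 = 9035 m³.
With mixed-liquor wasting, θ_c = V/Q_w, so Q_w = V/θ_c = 9035/19.1 = 473.0 m³/d.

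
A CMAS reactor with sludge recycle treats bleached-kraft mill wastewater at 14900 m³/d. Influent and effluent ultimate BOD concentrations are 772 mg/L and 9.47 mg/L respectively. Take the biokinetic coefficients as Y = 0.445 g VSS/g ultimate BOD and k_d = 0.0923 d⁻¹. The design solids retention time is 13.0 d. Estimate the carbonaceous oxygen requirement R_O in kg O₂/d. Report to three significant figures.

R_O ≈ 8100 kg O₂/d

Correct the yield for decay: Y_obs = Y/(1 + k_d θ_c) = 0.445 / (1 + 0.0923 × 13.0) = 0.445 / 2.200 = 0.2023.
Substrate removed = Q·(S₀ − S) = 14900 m³/d × (772 − 9.47) g/m³ = 1.14×10^7 g/d = 11362 kg/d.
Net sludge production P_X = 0.2023 × 11362 = 2298 kg VSS/d.
R_O = Q·(S₀ − S) − 1.42·P_X = 11362 − 1.42 × 2298 = 8098 kg O₂/d.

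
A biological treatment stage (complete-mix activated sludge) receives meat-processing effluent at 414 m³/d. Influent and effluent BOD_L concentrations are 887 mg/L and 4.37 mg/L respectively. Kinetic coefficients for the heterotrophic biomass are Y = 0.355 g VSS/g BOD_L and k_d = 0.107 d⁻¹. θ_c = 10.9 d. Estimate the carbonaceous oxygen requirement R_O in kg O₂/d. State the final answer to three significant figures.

The observed yield is Y_obs = Y/(1 + k_d·θ_c) = 0.355 / (1 + 0.107 × 10.9) = 0.355 / 2.166 = 0.1639 g VSS per g BOD_L removed.
Mass of BOD_L removed per day: Q(S₀ − S) = 414 × 882.6 g/m³ = 365.4 kg/d.
Net sludge production P_X = 0.1639 × 365.4 = 59.88 kg VSS/d.
Carbonaceous O₂ demand = substrate oxidised − cell-mass equivalent = 365.4 − 1.42 × 59.88 = 280.4 kg O₂/d.

R_O ≈ 280 kg O₂/d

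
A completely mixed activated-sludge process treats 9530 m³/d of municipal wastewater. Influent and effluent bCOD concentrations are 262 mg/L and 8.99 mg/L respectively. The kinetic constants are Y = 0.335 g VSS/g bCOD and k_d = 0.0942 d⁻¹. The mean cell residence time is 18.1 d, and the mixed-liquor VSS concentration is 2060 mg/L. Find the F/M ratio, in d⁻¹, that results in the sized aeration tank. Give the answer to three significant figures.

Rearranging the biomass balance for a CMAS with decay, V = Y·Q·ΔS·θ_c / [X·(1+k_d θ_c)] = 0.335 × 9530 × (262 − 8.99) × 18.1 / [2060 × (1 + 0.0942 × 18.1)] = 1.46×10^7 / 5572 = 2624 m³.
Food-to-microorganism ratio F/M = Q S₀ / (V X) = 9530 × 262 / (2624 × 2060) = 0.4620 d⁻¹.

F/M ≈ 0.462 d⁻¹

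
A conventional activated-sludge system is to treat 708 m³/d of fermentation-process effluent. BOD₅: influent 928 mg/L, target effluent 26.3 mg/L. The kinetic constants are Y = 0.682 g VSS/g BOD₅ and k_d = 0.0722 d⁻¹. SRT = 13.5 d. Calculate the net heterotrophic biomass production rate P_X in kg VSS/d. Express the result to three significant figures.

P_X ≈ 220 kg VSS/d

Y_obs = Y / (1 + k_d θ_c) = 0.682 / (1 + 0.0722 × 13.5) = 0.682 / 1.975 = 0.3454.
Substrate removed = Q·(S₀ − S) = 708 m³/d × (928 − 26.3) g/m³ = 6.38×10^5 g/d = 638.4 kg/d.
P_X = Y_obs · Q(S₀ − S) = 0.3454 × 638.4 = 220.5 kg VSS/d.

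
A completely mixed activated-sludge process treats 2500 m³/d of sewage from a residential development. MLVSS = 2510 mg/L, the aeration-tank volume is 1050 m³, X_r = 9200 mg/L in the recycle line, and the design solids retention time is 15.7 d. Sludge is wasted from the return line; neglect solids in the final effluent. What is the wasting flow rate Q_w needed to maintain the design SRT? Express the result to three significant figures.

Q_w ≈ 18.2 m³/d

θ_c = V·X/(Q_w·X_r) when wasting from the recycle, so Q_w = V·X/(θ_c·X_r) = 1050 × 2510 / (15.7 × 9200) = 18.25 m³/d.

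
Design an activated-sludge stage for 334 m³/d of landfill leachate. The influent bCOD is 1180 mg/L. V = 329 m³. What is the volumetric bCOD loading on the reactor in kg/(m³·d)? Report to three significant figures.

L_v ≈ 1.20 kg bCOD/(m³·d)

Volumetric loading L_v = Q·S₀ / V = 334 × 1180 g/m³ / 329.0 m³ = 1198 g/(m³·d) = 1.198 kg bCOD/(m³·d).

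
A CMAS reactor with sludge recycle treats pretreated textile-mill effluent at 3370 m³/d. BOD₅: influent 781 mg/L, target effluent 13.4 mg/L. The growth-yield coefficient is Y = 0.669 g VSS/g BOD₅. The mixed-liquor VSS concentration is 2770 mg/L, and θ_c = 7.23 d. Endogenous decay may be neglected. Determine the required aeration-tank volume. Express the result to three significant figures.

V ≈ 4520 m³

V·X = Y·Q·ΔS·θ_c gives V = 0.669 × 3370 × (781 − 13.4) × 7.23 / 2770 = 4517 m³.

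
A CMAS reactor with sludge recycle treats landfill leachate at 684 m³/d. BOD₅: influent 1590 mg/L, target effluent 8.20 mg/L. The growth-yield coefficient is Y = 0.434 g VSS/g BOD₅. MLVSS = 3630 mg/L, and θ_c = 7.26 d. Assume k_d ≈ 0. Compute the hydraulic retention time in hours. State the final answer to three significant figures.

τ ≈ 33.0 h

Biomass mass balance (decay neglected): V·X = Y·Q·(S₀ − S)·θ_c, so V = 0.434 × 684 × (1590 − 8.20) × 7.26 / 3630 = 939.1 m³.
HRT = V/Q = 939.1 m³ / 684 m³·d⁻¹ = 1.373 d × 24 = 32.95 h.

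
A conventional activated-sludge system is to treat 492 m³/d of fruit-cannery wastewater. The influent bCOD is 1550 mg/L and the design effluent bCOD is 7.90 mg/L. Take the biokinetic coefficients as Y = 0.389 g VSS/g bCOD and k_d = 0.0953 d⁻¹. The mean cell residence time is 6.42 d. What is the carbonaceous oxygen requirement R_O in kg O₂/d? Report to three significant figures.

The observed yield is Y_obs = Y/(1 + k_d·θ_c) = 0.389 / (1 + 0.0953 × 6.42) = 0.389 / 1.612 = 0.2413 g VSS per g bCOD removed.
Substrate removed = Q·(S₀ − S) = 492 m³/d × (1550 − 7.90) g/m³ = 7.59×10^5 g/d = 758.7 kg/d.
Biomass synthesised: P_X = Y_obs × 758.7 = 183.1 kg VSS/d.
R_O = Q·(S₀ − S) − 1.42·P_X = 758.7 − 1.42 × 183.1 = 498.7 kg O₂/d.

R_O ≈ 499 kg O₂/d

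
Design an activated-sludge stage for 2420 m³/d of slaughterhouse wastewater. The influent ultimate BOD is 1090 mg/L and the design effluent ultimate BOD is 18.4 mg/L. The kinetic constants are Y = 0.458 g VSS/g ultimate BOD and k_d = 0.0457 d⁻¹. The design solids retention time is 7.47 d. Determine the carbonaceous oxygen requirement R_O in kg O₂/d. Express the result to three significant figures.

R_O ≈ 1340 kg O₂/d

Correct the yield for decay: Y_obs = Y/(1 + k_d θ_c) = 0.458 / (1 + 0.0457 × 7.47) = 0.458 / 1.341 = 0.3414.
ΔS = 1090 − 18.4 = 1072 mg/L, so the substrate removal rate is 2420 × 1072/1000 = 2593 kg ultimate BOD/d.
P_X = Y_obs·Q·(S₀ − S) = 0.3414 × 2593 = 885.4 kg VSS/d.
Carbonaceous O₂ demand = substrate oxidised − cell-mass equivalent = 2593 − 1.42 × 885.4 = 1336 kg O₂/d.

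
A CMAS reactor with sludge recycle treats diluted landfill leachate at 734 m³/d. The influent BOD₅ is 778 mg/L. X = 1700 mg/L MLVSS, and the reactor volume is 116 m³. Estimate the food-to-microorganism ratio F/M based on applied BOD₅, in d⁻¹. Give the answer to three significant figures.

F/M = applied load / biomass = Q·S₀/(V·X) = 734 × 778 / (116.0 × 1700) = 2.896 d⁻¹.

F/M ≈ 2.90 d⁻¹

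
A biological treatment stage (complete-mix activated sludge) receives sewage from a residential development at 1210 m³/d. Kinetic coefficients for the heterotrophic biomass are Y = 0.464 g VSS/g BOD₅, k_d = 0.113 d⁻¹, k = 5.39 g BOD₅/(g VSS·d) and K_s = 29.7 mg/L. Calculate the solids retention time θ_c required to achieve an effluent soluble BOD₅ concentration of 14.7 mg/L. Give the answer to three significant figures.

At the target effluent, Y k S/(K_s+S) = 0.464×5.39×14.7/44.40 = 0.8280 d⁻¹.
1/θ_c = 0.8280 − 0.113 = 0.7150 d⁻¹, so θ_c = 1.399 d.

θ_c ≈ 1.40 d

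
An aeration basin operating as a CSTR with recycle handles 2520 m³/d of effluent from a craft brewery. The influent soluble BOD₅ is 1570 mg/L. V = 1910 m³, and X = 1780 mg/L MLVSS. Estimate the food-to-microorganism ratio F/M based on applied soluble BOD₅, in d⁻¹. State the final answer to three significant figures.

F/M = Q·S₀ / (V·X) = 2520 × 1570 / (1910 × 1780) = 1.164 g soluble BOD₅·(g VSS·d)⁻¹.

F/M ≈ 1.16 d⁻¹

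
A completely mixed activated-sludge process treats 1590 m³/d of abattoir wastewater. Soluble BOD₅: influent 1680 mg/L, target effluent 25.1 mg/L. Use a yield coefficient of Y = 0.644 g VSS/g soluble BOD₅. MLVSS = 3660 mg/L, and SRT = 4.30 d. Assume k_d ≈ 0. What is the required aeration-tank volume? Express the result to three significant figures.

With k_d = 0 the design equation reduces to V = Y Q (S₀−S) θ_c / X = 0.644 × 1590 × (1680 − 25.1) × 4.30 / 3660 = 1991 m³.

V ≈ 1990 m³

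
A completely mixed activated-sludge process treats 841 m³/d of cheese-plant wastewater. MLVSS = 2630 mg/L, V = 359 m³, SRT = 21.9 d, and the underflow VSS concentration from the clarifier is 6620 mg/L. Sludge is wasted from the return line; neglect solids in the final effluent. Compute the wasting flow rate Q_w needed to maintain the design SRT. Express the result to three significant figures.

Wasting from the return line (neglecting effluent solids): Q_w = V·X / (θ_c·X_r) = 359.0 × 2630 / (21.9 × 6620) = 6.513 m³/d.

Q_w ≈ 6.51 m³/d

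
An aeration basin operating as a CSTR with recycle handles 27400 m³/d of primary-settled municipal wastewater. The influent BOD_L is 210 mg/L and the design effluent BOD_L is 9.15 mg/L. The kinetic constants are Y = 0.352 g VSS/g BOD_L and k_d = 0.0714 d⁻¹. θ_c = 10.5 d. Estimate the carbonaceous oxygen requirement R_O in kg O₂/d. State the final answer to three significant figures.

Y_obs = Y / (1 + k_d θ_c) = 0.352 / (1 + 0.0714 × 10.5) = 0.352 / 1.750 = 0.2012.
Q·(S₀ − S) = 27400 × (210 − 9.15) × 10⁻³ = 5503 kg/d removed.
Biomass synthesised: P_X = Y_obs × 5503 = 1107 kg VSS/d.
Carbonaceous O₂ demand = substrate oxidised − cell-mass equivalent = 5503 − 1.42 × 1107 = 3931 kg O₂/d.

R_O ≈ 3930 kg O₂/d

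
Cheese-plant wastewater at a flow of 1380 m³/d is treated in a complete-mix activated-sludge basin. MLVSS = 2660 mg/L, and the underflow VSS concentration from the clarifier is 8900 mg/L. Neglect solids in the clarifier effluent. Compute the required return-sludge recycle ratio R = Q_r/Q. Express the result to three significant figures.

R = Q_r/Q = X/(X_r − X) = 2660 / (8900 − 2660) = 0.4263.

R ≈ 0.426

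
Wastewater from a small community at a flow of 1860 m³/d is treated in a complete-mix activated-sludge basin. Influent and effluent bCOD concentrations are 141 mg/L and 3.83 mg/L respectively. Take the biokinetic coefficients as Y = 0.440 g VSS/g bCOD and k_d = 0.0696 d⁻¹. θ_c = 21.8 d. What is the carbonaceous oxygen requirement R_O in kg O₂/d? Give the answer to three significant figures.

Observed yield with endogenous decay: Y_obs = Y / (1 + k_d·θ_c) = 0.440 / (1 + 0.0696 × 21.8) = 0.440 / 2.517 = 0.1748 g VSS/g bCOD.
Q·(S₀ − S) = 1860 × (141 − 3.83) × 10⁻³ = 255.1 kg/d removed.
Biomass synthesised: P_X = Y_obs × 255.1 = 44.60 kg VSS/d.
R_O = Q·ΔS − 1.42 P_X = 255.1 − 63.33 = 191.8 kg O₂/d.

R_O ≈ 192 kg O₂/d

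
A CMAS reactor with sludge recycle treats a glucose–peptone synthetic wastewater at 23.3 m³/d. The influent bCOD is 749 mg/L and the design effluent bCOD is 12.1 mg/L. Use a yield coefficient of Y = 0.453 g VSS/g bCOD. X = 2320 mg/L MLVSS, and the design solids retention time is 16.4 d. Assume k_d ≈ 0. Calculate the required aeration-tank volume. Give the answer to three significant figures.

V ≈ 55.0 m³

V·X = Y·Q·ΔS·θ_c gives V = 0.453 × 23.3 × (749 − 12.1) × 16.4 / 2320 = 54.98 m³.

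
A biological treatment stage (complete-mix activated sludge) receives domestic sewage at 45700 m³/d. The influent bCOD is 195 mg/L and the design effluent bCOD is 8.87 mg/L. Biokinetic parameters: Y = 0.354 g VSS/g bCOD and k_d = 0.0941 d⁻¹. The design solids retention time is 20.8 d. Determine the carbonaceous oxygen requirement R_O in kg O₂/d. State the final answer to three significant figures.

R_O ≈ 7060 kg O₂/d

The observed yield is Y_obs = Y/(1 + k_d·θ_c) = 0.354 / (1 + 0.0941 × 20.8) = 0.354 / 2.957 = 0.1197 g VSS per g bCOD removed.
Mass of bCOD removed per day: Q(S₀ − S) = 45700 × 186.1 g/m³ = 8506 kg/d.
Net sludge production P_X = 0.1197 × 8506 = 1018 kg VSS/d.
Carbonaceous O₂ demand = substrate oxidised − cell-mass equivalent = 8506 − 1.42 × 1018 = 7060 kg O₂/d.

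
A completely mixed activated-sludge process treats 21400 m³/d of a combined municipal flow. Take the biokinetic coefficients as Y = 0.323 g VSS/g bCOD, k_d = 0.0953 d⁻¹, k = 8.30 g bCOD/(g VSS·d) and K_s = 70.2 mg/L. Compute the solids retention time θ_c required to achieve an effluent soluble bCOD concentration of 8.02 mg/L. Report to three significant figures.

θ_c ≈ 5.57 d

From 1/θ_c = Y·k·S/(K_s + S) − k_d: Y·k·S/(K_s+S) = 0.323 × 8.30 × 8.02 / (70.2 + 8.02) = 0.2749 d⁻¹.
Then 1/θ_c = μ − k_d = 0.2749 − 0.0953 = 0.1796 d⁻¹, giving θ_c = 5.569 d.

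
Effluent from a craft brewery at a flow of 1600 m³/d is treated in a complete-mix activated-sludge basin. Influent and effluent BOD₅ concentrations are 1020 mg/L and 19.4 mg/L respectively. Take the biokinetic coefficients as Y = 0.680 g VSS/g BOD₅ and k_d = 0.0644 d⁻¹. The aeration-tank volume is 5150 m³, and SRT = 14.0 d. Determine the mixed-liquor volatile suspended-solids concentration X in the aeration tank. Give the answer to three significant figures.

From V·X·(1 + k_d·θ_c) = Y·Q·(S₀ − S)·θ_c: X = 0.680 × 1600 × (1020 − 19.4) × 14.0 / [5150 × (1 + 0.0644 × 14.0)] = 1556 mg/L.

X ≈ 1560 mg/L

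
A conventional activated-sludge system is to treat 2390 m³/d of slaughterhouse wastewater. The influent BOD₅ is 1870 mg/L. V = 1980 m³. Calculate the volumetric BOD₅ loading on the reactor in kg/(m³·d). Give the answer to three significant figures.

Volumetric loading L_v = Q·S₀ / V = 2390 × 1870 g/m³ / 1980 m³ = 2257 g/(m³·d) = 2.257 kg BOD₅/(m³·d).

L_v ≈ 2.26 kg BOD₅/(m³·d)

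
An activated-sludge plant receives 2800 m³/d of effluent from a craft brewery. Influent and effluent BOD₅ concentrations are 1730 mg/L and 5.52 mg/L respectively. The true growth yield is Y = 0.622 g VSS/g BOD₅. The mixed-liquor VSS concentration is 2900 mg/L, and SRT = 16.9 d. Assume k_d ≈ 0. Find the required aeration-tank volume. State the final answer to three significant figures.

With k_d = 0 the design equation reduces to V = Y Q (S₀−S) θ_c / X = 0.622 × 2800 × (1730 − 5.52) × 16.9 / 2900 = 17502 m³.

V ≈ 17500 m³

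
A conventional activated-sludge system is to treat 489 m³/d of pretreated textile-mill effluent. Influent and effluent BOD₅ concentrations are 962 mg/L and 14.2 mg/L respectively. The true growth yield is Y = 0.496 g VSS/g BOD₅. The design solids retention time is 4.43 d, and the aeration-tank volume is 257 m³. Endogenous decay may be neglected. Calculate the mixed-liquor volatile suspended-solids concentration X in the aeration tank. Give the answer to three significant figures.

X ≈ 3960 mg/L

Without decay, X = Y Q (S₀−S) θ_c / V = 0.496 × 489 × (962 − 14.2) × 4.43 / 257 = 3963 mg/L.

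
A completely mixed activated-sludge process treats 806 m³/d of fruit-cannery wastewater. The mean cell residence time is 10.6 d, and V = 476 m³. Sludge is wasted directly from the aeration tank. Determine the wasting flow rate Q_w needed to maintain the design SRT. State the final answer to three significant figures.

Q_w ≈ 44.9 m³/d

With mixed-liquor wasting, θ_c = V/Q_w, so Q_w = V/θ_c = 476.0/10.6 = 44.91 m³/d.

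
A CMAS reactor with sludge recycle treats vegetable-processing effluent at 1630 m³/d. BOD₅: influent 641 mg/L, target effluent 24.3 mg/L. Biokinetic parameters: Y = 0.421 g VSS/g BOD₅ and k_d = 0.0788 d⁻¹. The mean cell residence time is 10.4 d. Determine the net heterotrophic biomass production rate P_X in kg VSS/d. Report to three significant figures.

P_X ≈ 233 kg VSS/d

Observed yield with endogenous decay: Y_obs = Y / (1 + k_d·θ_c) = 0.421 / (1 + 0.0788 × 10.4) = 0.421 / 1.820 = 0.2314 g VSS/g BOD₅.
Mass of BOD₅ removed per day: Q(S₀ − S) = 1630 × 616.7 g/m³ = 1005 kg/d.
Biomass produced: P_X = Y_obs·Q·ΔS = 0.2314 × 1005 ≈ 232.6 kg VSS/d.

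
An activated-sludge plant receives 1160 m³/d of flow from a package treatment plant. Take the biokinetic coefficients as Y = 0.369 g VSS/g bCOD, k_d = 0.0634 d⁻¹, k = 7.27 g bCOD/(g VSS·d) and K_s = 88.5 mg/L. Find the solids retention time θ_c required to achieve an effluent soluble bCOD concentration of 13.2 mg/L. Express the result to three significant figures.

From 1/θ_c = Y·k·S/(K_s + S) − k_d: Y·k·S/(K_s+S) = 0.369 × 7.27 × 13.2 / (88.5 + 13.2) = 0.3482 d⁻¹.
θ_c = 1/(μ − k_d) = 1/(0.3482 − 0.0634) = 1/0.2848 = 3.511 d.

θ_c ≈ 3.51 d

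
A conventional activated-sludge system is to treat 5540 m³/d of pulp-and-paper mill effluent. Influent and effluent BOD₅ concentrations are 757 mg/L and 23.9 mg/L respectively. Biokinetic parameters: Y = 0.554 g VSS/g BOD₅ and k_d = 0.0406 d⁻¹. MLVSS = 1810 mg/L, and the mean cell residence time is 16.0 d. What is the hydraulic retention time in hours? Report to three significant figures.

From the SRT design equation V = Y Q (S₀−S) θ_c / [X (1 + k_d θ_c)] = 0.554 × 5540 × (757 − 23.9) × 16.0 / [1810 × (1 + 0.0406 × 16.0)] = 3.6×10^7 / 2986 = 12057 m³.
Hydraulic retention time τ = V/Q = 12057 / 5540 = 2.176 d = 52.23 h.

τ ≈ 52.2 h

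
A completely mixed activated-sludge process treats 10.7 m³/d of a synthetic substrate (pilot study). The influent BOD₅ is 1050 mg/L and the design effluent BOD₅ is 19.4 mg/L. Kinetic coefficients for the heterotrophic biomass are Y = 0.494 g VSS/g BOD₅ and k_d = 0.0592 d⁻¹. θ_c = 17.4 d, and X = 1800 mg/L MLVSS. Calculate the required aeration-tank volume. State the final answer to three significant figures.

V ≈ 25.9 m³

Rearranging the biomass balance for a CMAS with decay, V = Y·Q·ΔS·θ_c / [X·(1+k_d θ_c)] = 0.494 × 10.7 × (1050 − 19.4) × 17.4 / [1800 × (1 + 0.0592 × 17.4)] = 9.48×10^4 / 3654 = 25.94 m³.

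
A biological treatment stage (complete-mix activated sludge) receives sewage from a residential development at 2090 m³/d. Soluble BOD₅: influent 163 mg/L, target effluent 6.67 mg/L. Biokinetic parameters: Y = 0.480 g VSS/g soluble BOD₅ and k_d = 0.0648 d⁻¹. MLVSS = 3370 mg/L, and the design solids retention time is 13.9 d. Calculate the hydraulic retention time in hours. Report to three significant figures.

τ ≈ 3.91 h

Rearranging the biomass balance for a CMAS with decay, V = Y·Q·ΔS·θ_c / [X·(1+k_d θ_c)] = 0.480 × 2090 × (163 − 6.67) × 13.9 / [3370 × (1 + 0.0648 × 13.9)] = 2.18×10^6 / 6405 = 340.3 m³.
HRT = V/Q = 340.3 m³ / 2090 m³·d⁻¹ = 0.1628 d × 24 = 3.908 h.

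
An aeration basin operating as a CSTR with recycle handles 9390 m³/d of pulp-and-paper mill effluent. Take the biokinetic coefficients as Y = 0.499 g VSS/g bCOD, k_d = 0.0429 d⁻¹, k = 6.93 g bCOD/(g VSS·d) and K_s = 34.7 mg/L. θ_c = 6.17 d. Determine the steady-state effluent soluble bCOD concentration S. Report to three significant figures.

S ≈ 2.19 mg/L

Effluent substrate depends only on kinetics and SRT: S = K_s(1 + k_d θ_c) / [θ_c(Yk − k_d) − 1] = 34.7 × (1 + 0.0429 × 6.17) / [6.17 × (0.499 × 6.93 − 0.0429) − 1] = 43.88 / 20.07 = 2.186 mg/L.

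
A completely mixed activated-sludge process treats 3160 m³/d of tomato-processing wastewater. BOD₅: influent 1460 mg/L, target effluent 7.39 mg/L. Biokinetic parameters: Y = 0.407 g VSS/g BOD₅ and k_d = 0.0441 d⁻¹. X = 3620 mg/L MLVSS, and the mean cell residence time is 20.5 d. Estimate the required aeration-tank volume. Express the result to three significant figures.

Steady-state biomass mass balance: V·X·(1 + k_d·θ_c) = Y·Q·(S₀ − S)·θ_c, so V = 0.407 × 3160 × (1460 − 7.39) × 20.5 / [3620 × (1 + 0.0441 × 20.5)] = 3.83×10^7 / 6893 = 5556 m³.

V ≈ 5560 m³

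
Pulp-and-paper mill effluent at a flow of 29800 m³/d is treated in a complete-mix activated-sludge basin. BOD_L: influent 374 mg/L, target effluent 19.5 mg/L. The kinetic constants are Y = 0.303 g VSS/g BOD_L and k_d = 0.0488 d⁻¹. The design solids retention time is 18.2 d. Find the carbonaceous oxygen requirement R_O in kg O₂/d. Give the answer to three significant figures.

R_O ≈ 8160 kg O₂/d

The observed yield is Y_obs = Y/(1 + k_d·θ_c) = 0.303 / (1 + 0.0488 × 18.2) = 0.303 / 1.888 = 0.1605 g VSS per g BOD_L removed.
ΔS = 374 − 19.5 = 354.5 mg/L, so the substrate removal rate is 29800 × 354.5/1000 = 10564 kg BOD_L/d.
Biomass synthesised: P_X = Y_obs × 10564 = 1695 kg VSS/d.
Carbonaceous O₂ demand = substrate oxidised − cell-mass equivalent = 10564 − 1.42 × 1695 = 8157 kg O₂/d.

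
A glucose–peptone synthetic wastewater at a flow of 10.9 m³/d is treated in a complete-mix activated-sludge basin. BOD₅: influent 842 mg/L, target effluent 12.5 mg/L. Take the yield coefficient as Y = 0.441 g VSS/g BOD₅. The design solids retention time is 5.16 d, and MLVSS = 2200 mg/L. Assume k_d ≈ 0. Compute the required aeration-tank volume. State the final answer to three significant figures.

V ≈ 9.35 m³

Biomass mass balance (decay neglected): V·X = Y·Q·(S₀ − S)·θ_c, so V = 0.441 × 10.9 × (842 − 12.5) × 5.16 / 2200 = 9.352 m³.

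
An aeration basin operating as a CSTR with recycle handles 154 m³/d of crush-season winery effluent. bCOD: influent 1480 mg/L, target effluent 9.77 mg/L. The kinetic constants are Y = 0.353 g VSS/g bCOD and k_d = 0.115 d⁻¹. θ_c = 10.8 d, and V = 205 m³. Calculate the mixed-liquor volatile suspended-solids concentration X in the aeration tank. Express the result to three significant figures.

X ≈ 1880 mg/L

Solving the biomass balance for X: X = Y Q (S₀−S) θ_c / [V (1+k_d θ_c)] = 0.353 × 154 × (1480 − 9.77) × 10.8 / [205 × (1 + 0.115 × 10.8)] = 1878 mg/L.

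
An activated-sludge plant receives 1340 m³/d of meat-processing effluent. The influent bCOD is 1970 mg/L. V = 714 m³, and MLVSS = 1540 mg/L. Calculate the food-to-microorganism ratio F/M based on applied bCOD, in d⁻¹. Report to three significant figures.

F/M ≈ 2.40 d⁻¹

F/M = Q·S₀ / (V·X) = 1340 × 1970 / (714.0 × 1540) = 2.401 g bCOD·(g VSS·d)⁻¹.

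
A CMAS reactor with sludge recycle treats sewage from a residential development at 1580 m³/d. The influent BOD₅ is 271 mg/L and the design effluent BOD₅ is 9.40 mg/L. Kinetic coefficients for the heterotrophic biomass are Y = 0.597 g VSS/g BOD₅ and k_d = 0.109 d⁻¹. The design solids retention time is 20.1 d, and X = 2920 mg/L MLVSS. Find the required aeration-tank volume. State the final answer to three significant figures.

Steady-state biomass mass balance: V·X·(1 + k_d·θ_c) = Y·Q·(S₀ − S)·θ_c, so V = 0.597 × 1580 × (271 − 9.40) × 20.1 / [2920 × (1 + 0.109 × 20.1)] = 4.96×10^6 / 9317 = 532.3 m³.

V ≈ 532 m³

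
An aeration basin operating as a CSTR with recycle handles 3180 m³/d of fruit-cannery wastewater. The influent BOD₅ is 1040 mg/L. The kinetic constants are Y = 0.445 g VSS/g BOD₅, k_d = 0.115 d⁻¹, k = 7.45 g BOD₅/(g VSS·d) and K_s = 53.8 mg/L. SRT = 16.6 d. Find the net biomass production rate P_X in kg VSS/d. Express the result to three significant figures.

For a completely mixed reactor with recycle the Lawrence–McCarty relation gives S = K_s·(1 + k_d·θ_c) / [θ_c·(Y·k − k_d) − 1] = 53.8 × (1 + 0.115 × 16.6) / [16.6 × (0.445 × 7.45 − 0.115) − 1] = 156.5 / 52.12 = 3.003 mg/L.
Correct the yield for decay: Y_obs = Y/(1 + k_d θ_c) = 0.445 / (1 + 0.115 × 16.6) = 0.445 / 2.909 = 0.1530.
ΔS = 1040 − 3.00 = 1037 mg/L, so the substrate removal rate is 3180 × 1037/1000 = 3298 kg BOD₅/d.
So the net sludge growth is P_X = 0.1530 × 3298 = 504.5 kg VSS/d.

P_X ≈ 504 kg VSS/d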